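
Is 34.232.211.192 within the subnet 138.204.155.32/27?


Subnet network: 138.204.155.32
Test IP AND mask: 34.232.211.192
No, 34.232.211.192 is not in 138.204.155.32/27


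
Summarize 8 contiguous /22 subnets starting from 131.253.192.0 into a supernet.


Original prefix: /22
Number of subnets: 8 = 2^3
New prefix = 22 - 3 = 19
Supernet: 131.253.192.0/19


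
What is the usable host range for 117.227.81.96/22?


Network: 117.227.80.0
Broadcast: 117.227.83.255
First usable = network + 1
Last usable = broadcast - 1
Range: 117.227.80.1 to 117.227.83.254


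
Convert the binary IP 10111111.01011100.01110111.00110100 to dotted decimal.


10111111 = 191
01011100 = 92
01110111 = 119
00110100 = 52
IP: 191.92.119.52


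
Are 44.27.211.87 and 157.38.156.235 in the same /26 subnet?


Mask: 255.255.255.192
44.27.211.87 AND mask = 44.27.211.64
157.38.156.235 AND mask = 157.38.156.192
No, different subnets (44.27.211.64 vs 157.38.156.192)


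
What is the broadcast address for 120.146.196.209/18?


Network: 120.146.192.0/18
Host bits = 14
Set all host bits to 1:
Broadcast: 120.146.255.255


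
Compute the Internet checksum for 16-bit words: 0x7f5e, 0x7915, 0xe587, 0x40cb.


Sum all words (with carry folding):
+ 0x7f5e = 0x7f5e
+ 0x7915 = 0xf873
+ 0xe587 = 0xddfb
+ 0x40cb = 0x1ec7
One's complement: ~0x1ec7
Checksum = 0xe138


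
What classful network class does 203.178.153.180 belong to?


First octet: 203
Binary: 11001011
110xxxxx -> Class C (192-223)
Class C, default mask 255.255.255.0 (/24)


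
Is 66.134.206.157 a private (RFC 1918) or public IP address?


RFC 1918 private ranges:
  10.0.0.0/8 (10.0.0.0 - 10.255.255.255)
  172.16.0.0/12 (172.16.0.0 - 172.31.255.255)
  192.168.0.0/16 (192.168.0.0 - 192.168.255.255)
Public (not in any RFC 1918 range)


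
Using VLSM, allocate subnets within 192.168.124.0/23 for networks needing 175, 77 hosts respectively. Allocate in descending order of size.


175 hosts -> /24 (254 usable): 192.168.124.0/24
77 hosts -> /25 (126 usable): 192.168.125.0/25
Allocation: 192.168.124.0/24 (175 hosts, 254 usable); 192.168.125.0/25 (77 hosts, 126 usable)


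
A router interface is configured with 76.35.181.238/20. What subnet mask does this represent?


/20 means 20 network bits, 12 host bits
Binary: 11111111111111111111000000000000
Mask: 255.255.240.0


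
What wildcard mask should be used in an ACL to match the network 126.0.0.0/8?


Subnet mask: 255.0.0.0
Wildcard = 255.255.255.255 - subnet mask
255 - 255 = 0
255 - 0 = 255
255 - 0 = 255
255 - 0 = 255
Wildcard: 0.255.255.255


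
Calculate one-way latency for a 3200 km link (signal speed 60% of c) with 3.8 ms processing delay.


Speed = 0.6 * 3e5 km/s = 180000 km/s
Propagation delay = 3200 / 180000 = 0.0178 s = 17.7778 ms
Processing delay = 3.8 ms
Total one-way latency = 21.5778 ms


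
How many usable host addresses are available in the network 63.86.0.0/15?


Host bits = 32 - 15 = 17
Total addresses = 2^17 = 131072
Usable = total - 2 (network and broadcast)
Usable hosts: 131070


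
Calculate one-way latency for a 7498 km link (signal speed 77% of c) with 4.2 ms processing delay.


Speed = 0.77 * 3e5 km/s = 231000 km/s
Propagation delay = 7498 / 231000 = 0.0325 s = 32.4589 ms
Processing delay = 4.2 ms
Total one-way latency = 36.6589 ms


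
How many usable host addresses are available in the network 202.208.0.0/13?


Host bits = 32 - 13 = 19
Total addresses = 2^19 = 524288
Usable = total - 2 (network and broadcast)
Usable hosts: 524286


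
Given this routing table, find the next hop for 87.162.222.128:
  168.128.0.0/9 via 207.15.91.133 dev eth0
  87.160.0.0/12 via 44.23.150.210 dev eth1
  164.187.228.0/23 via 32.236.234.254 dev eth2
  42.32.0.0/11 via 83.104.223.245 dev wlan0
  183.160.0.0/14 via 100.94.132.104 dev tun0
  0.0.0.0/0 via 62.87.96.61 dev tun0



Longest prefix match for 87.162.222.128:
  /9 168.128.0.0: no
  /12 87.160.0.0: MATCH
  /23 164.187.228.0: no
  /11 42.32.0.0: no
  /14 183.160.0.0: no
  /0 0.0.0.0: MATCH
Selected: next-hop 44.23.150.210 via eth1 (matched /12)


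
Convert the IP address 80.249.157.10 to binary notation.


80 = 01010000
249 = 11111001
157 = 10011101
10 = 00001010
Binary: 01010000.11111001.10011101.00001010


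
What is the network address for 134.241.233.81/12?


IP:   10000110.11110001.11101001.01010001
Mask: 11111111.11110000.00000000.00000000
AND operation:
Net:  10000110.11110000.00000000.00000000
Network: 134.240.0.0/12


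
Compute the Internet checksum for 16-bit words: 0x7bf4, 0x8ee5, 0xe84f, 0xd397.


Sum all words (with carry folding):
+ 0x7bf4 = 0x7bf4
+ 0x8ee5 = 0x0ada
+ 0xe84f = 0xf329
+ 0xd397 = 0xc6c1
One's complement: ~0xc6c1
Checksum = 0x393e


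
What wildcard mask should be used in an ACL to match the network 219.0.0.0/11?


Subnet mask: 255.224.0.0
Wildcard = 255.255.255.255 - subnet mask
255 - 255 = 0
255 - 224 = 31
255 - 0 = 255
255 - 0 = 255
Wildcard: 0.31.255.255


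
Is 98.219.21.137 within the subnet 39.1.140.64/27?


Subnet network: 39.1.140.64
Test IP AND mask: 98.219.21.128
No, 98.219.21.137 is not in 39.1.140.64/27


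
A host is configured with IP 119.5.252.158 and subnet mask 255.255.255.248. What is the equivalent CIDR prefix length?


Binary: 11111111.11111111.11111111.11111000
Count leading 1s
Prefix: /29


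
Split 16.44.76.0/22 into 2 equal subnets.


New prefix = 22 + 1 = 23
Each subnet has 512 addresses
  16.44.76.0/23
  16.44.78.0/23
Subnets: 16.44.76.0/23, 16.44.78.0/23


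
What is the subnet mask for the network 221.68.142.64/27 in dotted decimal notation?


/27 means 27 network bits, 5 host bits
Binary: 11111111111111111111111111100000
Mask: 255.255.255.224


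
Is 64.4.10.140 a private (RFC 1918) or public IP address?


RFC 1918 private ranges:
  10.0.0.0/8 (10.0.0.0 - 10.255.255.255)
  172.16.0.0/12 (172.16.0.0 - 172.31.255.255)
  192.168.0.0/16 (192.168.0.0 - 192.168.255.255)
Public (not in any RFC 1918 range)


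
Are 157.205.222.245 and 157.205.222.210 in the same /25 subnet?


Mask: 255.255.255.128
157.205.222.245 AND mask = 157.205.222.128
157.205.222.210 AND mask = 157.205.222.128
Yes, same subnet (157.205.222.128)


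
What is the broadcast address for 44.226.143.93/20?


Network: 44.226.128.0/20
Host bits = 12
Set all host bits to 1:
Broadcast: 44.226.143.255


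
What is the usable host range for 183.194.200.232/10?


Network: 183.192.0.0
Broadcast: 183.255.255.255
First usable = network + 1
Last usable = broadcast - 1
Range: 183.192.0.1 to 183.255.255.254


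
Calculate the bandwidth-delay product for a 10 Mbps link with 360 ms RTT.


BDP = bandwidth * RTT
= 10 Mbps * 360 ms
= 10 * 1e6 * 360 / 1000 bits
= 3600000 bits
= 450000 bytes
= 439.4531 KB
BDP = 3600000 bits (450000 bytes)


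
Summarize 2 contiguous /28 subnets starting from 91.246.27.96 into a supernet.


Original prefix: /28
Number of subnets: 2 = 2^1
New prefix = 28 - 1 = 27
Supernet: 91.246.27.96/27


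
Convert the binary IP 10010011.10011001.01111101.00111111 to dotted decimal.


10010011 = 147
10011001 = 153
01111101 = 125
00111111 = 63
IP: 147.153.125.63


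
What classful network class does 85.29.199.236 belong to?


First octet: 85
Binary: 01010101
0xxxxxxx -> Class A (1-126)
Class A, default mask 255.0.0.0 (/8)


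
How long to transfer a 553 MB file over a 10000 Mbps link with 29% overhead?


Effective throughput = 10000 * (1 - 29/100) = 7100 Mbps
File size in Mb = 553 * 8 = 4424 Mb
Time = 4424 / 7100
Time = 0.6231 seconds


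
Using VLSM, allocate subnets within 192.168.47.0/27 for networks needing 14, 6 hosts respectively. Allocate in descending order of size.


14 hosts -> /28 (14 usable): 192.168.47.0/28
6 hosts -> /29 (6 usable): 192.168.47.16/29
Allocation: 192.168.47.0/28 (14 hosts, 14 usable); 192.168.47.16/29 (6 hosts, 6 usable)


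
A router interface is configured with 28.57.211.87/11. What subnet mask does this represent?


/11 means 11 network bits, 21 host bits
Binary: 11111111111000000000000000000000
Mask: 255.224.0.0


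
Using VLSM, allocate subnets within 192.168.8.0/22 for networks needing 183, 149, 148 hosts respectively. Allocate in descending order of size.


183 hosts -> /24 (254 usable): 192.168.8.0/24
149 hosts -> /24 (254 usable): 192.168.9.0/24
148 hosts -> /24 (254 usable): 192.168.10.0/24
Allocation: 192.168.8.0/24 (183 hosts, 254 usable); 192.168.9.0/24 (149 hosts, 254 usable); 192.168.10.0/24 (148 hosts, 254 usable)


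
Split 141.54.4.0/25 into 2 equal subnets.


New prefix = 25 + 1 = 26
Each subnet has 64 addresses
  141.54.4.0/26
  141.54.4.64/26
Subnets: 141.54.4.0/26, 141.54.4.64/26


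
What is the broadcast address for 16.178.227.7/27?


Network: 16.178.227.0/27
Host bits = 5
Set all host bits to 1:
Broadcast: 16.178.227.31


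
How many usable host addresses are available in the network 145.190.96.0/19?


Host bits = 32 - 19 = 13
Total addresses = 2^13 = 8192
Usable = total - 2 (network and broadcast)
Usable hosts: 8190


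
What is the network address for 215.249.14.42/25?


IP:   11010111.11111001.00001110.00101010
Mask: 11111111.11111111.11111111.10000000
AND operation:
Net:  11010111.11111001.00001110.00000000
Network: 215.249.14.0/25


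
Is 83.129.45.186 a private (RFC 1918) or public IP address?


RFC 1918 private ranges:
  10.0.0.0/8 (10.0.0.0 - 10.255.255.255)
  172.16.0.0/12 (172.16.0.0 - 172.31.255.255)
  192.168.0.0/16 (192.168.0.0 - 192.168.255.255)
Public (not in any RFC 1918 range)


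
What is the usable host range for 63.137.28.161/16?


Network: 63.137.0.0
Broadcast: 63.137.255.255
First usable = network + 1
Last usable = broadcast - 1
Range: 63.137.0.1 to 63.137.255.254


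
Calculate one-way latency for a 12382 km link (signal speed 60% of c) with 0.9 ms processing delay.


Speed = 0.6 * 3e5 km/s = 180000 km/s
Propagation delay = 12382 / 180000 = 0.0688 s = 68.7889 ms
Processing delay = 0.9 ms
Total one-way latency = 69.6889 ms


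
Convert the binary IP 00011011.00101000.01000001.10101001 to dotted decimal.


00011011 = 27
00101000 = 40
01000001 = 65
10101001 = 169
IP: 27.40.65.169


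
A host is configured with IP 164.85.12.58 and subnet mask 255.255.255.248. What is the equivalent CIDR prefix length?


Binary: 11111111.11111111.11111111.11111000
Count leading 1s
Prefix: /29


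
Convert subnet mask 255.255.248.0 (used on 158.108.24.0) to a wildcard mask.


Subnet mask: 255.255.248.0
Wildcard = 255.255.255.255 - subnet mask
255 - 255 = 0
255 - 255 = 0
255 - 248 = 7
255 - 0 = 255
Wildcard: 0.0.7.255


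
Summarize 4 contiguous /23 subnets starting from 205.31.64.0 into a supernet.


Original prefix: /23
Number of subnets: 4 = 2^2
New prefix = 23 - 2 = 21
Supernet: 205.31.64.0/21


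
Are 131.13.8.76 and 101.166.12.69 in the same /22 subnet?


Mask: 255.255.252.0
131.13.8.76 AND mask = 131.13.8.0
101.166.12.69 AND mask = 101.166.12.0
No, different subnets (131.13.8.0 vs 101.166.12.0)


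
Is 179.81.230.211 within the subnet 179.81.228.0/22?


Subnet network: 179.81.228.0
Test IP AND mask: 179.81.228.0
Yes, 179.81.230.211 is in 179.81.228.0/22


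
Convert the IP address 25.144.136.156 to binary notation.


25 = 00011001
144 = 10010000
136 = 10001000
156 = 10011100
Binary: 00011001.10010000.10001000.10011100


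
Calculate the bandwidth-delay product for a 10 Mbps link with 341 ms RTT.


BDP = bandwidth * RTT
= 10 Mbps * 341 ms
= 10 * 1e6 * 341 / 1000 bits
= 3410000 bits
= 426250 bytes
= 416.2598 KB
BDP = 3410000 bits (426250 bytes)


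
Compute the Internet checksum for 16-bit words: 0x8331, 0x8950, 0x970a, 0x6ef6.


Sum all words (with carry folding):
+ 0x8331 = 0x8331
+ 0x8950 = 0x0c82
+ 0x970a = 0xa38c
+ 0x6ef6 = 0x1283
One's complement: ~0x1283
Checksum = 0xed7c


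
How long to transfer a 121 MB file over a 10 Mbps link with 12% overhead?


Effective throughput = 10 * (1 - 12/100) = 8.8 Mbps
File size in Mb = 121 * 8 = 968 Mb
Time = 968 / 8.8
Time = 110.0 seconds


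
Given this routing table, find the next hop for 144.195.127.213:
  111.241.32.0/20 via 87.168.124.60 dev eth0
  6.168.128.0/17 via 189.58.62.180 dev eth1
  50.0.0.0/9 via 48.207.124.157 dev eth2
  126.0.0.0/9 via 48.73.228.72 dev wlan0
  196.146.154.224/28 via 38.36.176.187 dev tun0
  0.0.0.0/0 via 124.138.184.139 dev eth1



Longest prefix match for 144.195.127.213:
  /20 111.241.32.0: no
  /17 6.168.128.0: no
  /9 50.0.0.0: no
  /9 126.0.0.0: no
  /28 196.146.154.224: no
  /0 0.0.0.0: MATCH
Selected: next-hop 124.138.184.139 via eth1 (matched /0)


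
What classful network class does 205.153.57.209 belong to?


First octet: 205
Binary: 11001101
110xxxxx -> Class C (192-223)
Class C, default mask 255.255.255.0 (/24)


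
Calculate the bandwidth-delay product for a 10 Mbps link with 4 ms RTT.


BDP = bandwidth * RTT
= 10 Mbps * 4 ms
= 10 * 1e6 * 4 / 1000 bits
= 40000 bits
= 5000 bytes
= 4.8828 KB
BDP = 40000 bits (5000 bytes)


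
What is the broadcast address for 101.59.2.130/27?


Network: 101.59.2.128/27
Host bits = 5
Set all host bits to 1:
Broadcast: 101.59.2.159


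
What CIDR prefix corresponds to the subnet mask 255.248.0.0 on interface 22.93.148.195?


Binary: 11111111.11111000.00000000.00000000
Count leading 1s
Prefix: /13


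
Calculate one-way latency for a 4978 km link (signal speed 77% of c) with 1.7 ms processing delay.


Speed = 0.77 * 3e5 km/s = 231000 km/s
Propagation delay = 4978 / 231000 = 0.0215 s = 21.5498 ms
Processing delay = 1.7 ms
Total one-way latency = 23.2498 ms


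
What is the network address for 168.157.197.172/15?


IP:   10101000.10011101.11000101.10101100
Mask: 11111111.11111110.00000000.00000000
AND operation:
Net:  10101000.10011100.00000000.00000000
Network: 168.156.0.0/15


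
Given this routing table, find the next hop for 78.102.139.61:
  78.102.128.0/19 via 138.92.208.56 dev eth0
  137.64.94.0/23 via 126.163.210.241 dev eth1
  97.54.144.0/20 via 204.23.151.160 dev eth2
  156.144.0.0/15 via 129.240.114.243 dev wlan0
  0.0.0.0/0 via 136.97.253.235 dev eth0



Longest prefix match for 78.102.139.61:
  /19 78.102.128.0: MATCH
  /23 137.64.94.0: no
  /20 97.54.144.0: no
  /15 156.144.0.0: no
  /0 0.0.0.0: MATCH
Selected: next-hop 138.92.208.56 via eth0 (matched /19)


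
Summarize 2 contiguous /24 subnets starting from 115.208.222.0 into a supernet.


Original prefix: /24
Number of subnets: 2 = 2^1
New prefix = 24 - 1 = 23
Supernet: 115.208.222.0/23


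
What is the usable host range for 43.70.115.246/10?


Network: 43.64.0.0
Broadcast: 43.127.255.255
First usable = network + 1
Last usable = broadcast - 1
Range: 43.64.0.1 to 43.127.255.254


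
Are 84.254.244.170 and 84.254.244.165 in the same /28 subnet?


Mask: 255.255.255.240
84.254.244.170 AND mask = 84.254.244.160
84.254.244.165 AND mask = 84.254.244.160
Yes, same subnet (84.254.244.160)


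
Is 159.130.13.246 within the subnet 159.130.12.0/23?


Subnet network: 159.130.12.0
Test IP AND mask: 159.130.12.0
Yes, 159.130.13.246 is in 159.130.12.0/23


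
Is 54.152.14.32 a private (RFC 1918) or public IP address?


RFC 1918 private ranges:
  10.0.0.0/8 (10.0.0.0 - 10.255.255.255)
  172.16.0.0/12 (172.16.0.0 - 172.31.255.255)
  192.168.0.0/16 (192.168.0.0 - 192.168.255.255)
Public (not in any RFC 1918 range)


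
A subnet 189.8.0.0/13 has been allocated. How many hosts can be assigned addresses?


Host bits = 32 - 13 = 19
Total addresses = 2^19 = 524288
Usable = total - 2 (network and broadcast)
Usable hosts: 524286


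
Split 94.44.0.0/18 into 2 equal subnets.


New prefix = 18 + 1 = 19
Each subnet has 8192 addresses
  94.44.0.0/19
  94.44.32.0/19
Subnets: 94.44.0.0/19, 94.44.32.0/19


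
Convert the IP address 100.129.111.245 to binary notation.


100 = 01100100
129 = 10000001
111 = 01101111
245 = 11110101
Binary: 01100100.10000001.01101111.11110101


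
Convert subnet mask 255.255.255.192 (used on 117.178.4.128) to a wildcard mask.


Subnet mask: 255.255.255.192
Wildcard = 255.255.255.255 - subnet mask
255 - 255 = 0
255 - 255 = 0
255 - 255 = 0
255 - 192 = 63
Wildcard: 0.0.0.63


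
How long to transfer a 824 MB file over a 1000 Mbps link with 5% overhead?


Effective throughput = 1000 * (1 - 5/100) = 950 Mbps
File size in Mb = 824 * 8 = 6592 Mb
Time = 6592 / 950
Time = 6.9389 seconds


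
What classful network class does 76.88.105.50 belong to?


First octet: 76
Binary: 01001100
0xxxxxxx -> Class A (1-126)
Class A, default mask 255.0.0.0 (/8)


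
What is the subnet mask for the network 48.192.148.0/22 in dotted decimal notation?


/22 means 22 network bits, 10 host bits
Binary: 11111111111111111111110000000000
Mask: 255.255.252.0


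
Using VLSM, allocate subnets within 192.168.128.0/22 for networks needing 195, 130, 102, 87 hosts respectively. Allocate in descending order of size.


195 hosts -> /24 (254 usable): 192.168.128.0/24
130 hosts -> /24 (254 usable): 192.168.129.0/24
102 hosts -> /25 (126 usable): 192.168.130.0/25
87 hosts -> /25 (126 usable): 192.168.130.128/25
Allocation: 192.168.128.0/24 (195 hosts, 254 usable); 192.168.129.0/24 (130 hosts, 254 usable); 192.168.130.0/25 (102 hosts, 126 usable); 192.168.130.128/25 (87 hosts, 126 usable)


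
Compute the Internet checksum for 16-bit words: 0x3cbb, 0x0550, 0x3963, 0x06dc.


Sum all words (with carry folding):
+ 0x3cbb = 0x3cbb
+ 0x0550 = 0x420b
+ 0x3963 = 0x7b6e
+ 0x06dc = 0x824a
One's complement: ~0x824a
Checksum = 0x7db5


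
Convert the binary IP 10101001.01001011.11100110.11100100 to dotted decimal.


10101001 = 169
01001011 = 75
11100110 = 230
11100100 = 228
IP: 169.75.230.228


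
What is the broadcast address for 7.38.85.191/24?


Network: 7.38.85.0/24
Host bits = 8
Set all host bits to 1:
Broadcast: 7.38.85.255


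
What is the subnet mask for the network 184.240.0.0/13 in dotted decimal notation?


/13 means 13 network bits, 19 host bits
Binary: 11111111111110000000000000000000
Mask: 255.248.0.0


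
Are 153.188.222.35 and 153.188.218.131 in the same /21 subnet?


Mask: 255.255.248.0
153.188.222.35 AND mask = 153.188.216.0
153.188.218.131 AND mask = 153.188.216.0
Yes, same subnet (153.188.216.0)


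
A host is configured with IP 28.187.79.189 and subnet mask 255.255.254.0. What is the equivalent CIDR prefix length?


Binary: 11111111.11111111.11111110.00000000
Count leading 1s
Prefix: /23


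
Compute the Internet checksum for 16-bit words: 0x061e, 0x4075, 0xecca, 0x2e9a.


Sum all words (with carry folding):
+ 0x061e = 0x061e
+ 0x4075 = 0x4693
+ 0xecca = 0x335e
+ 0x2e9a = 0x61f8
One's complement: ~0x61f8
Checksum = 0x9e07


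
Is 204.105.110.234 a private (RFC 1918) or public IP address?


RFC 1918 private ranges:
  10.0.0.0/8 (10.0.0.0 - 10.255.255.255)
  172.16.0.0/12 (172.16.0.0 - 172.31.255.255)
  192.168.0.0/16 (192.168.0.0 - 192.168.255.255)
Public (not in any RFC 1918 range)


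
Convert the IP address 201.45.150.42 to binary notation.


201 = 11001001
45 = 00101101
150 = 10010110
42 = 00101010
Binary: 11001001.00101101.10010110.00101010


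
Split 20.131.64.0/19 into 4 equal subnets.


New prefix = 19 + 2 = 21
Each subnet has 2048 addresses
  20.131.64.0/21
  20.131.72.0/21
  20.131.80.0/21
  20.131.88.0/21
Subnets: 20.131.64.0/21, 20.131.72.0/21, 20.131.80.0/21, 20.131.88.0/21


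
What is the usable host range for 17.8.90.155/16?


Network: 17.8.0.0
Broadcast: 17.8.255.255
First usable = network + 1
Last usable = broadcast - 1
Range: 17.8.0.1 to 17.8.255.254


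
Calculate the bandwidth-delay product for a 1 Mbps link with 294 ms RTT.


BDP = bandwidth * RTT
= 1 Mbps * 294 ms
= 1 * 1e6 * 294 / 1000 bits
= 294000 bits
= 36750 bytes
= 35.8887 KB
BDP = 294000 bits (36750 bytes)


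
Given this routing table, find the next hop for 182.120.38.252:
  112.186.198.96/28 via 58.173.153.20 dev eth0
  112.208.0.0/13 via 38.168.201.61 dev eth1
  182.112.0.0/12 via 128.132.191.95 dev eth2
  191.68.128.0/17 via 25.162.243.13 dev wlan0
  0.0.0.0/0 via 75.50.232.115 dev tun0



Longest prefix match for 182.120.38.252:
  /28 112.186.198.96: no
  /13 112.208.0.0: no
  /12 182.112.0.0: MATCH
  /17 191.68.128.0: no
  /0 0.0.0.0: MATCH
Selected: next-hop 128.132.191.95 via eth2 (matched /12)


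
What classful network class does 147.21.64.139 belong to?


First octet: 147
Binary: 10010011
10xxxxxx -> Class B (128-191)
Class B, default mask 255.255.0.0 (/16)


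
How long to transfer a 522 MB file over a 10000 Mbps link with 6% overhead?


Effective throughput = 10000 * (1 - 6/100) = 9400 Mbps
File size in Mb = 522 * 8 = 4176 Mb
Time = 4176 / 9400
Time = 0.4443 seconds


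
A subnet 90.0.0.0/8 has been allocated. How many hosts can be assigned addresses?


Host bits = 32 - 8 = 24
Total addresses = 2^24 = 16777216
Usable = total - 2 (network and broadcast)
Usable hosts: 16777214


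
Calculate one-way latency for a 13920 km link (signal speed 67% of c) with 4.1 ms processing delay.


Speed = 0.67 * 3e5 km/s = 201000 km/s
Propagation delay = 13920 / 201000 = 0.0693 s = 69.2537 ms
Processing delay = 4.1 ms
Total one-way latency = 73.3537 ms


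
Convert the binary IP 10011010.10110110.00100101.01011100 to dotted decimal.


10011010 = 154
10110110 = 182
00100101 = 37
01011100 = 92
IP: 154.182.37.92


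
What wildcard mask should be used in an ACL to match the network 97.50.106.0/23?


Subnet mask: 255.255.254.0
Wildcard = 255.255.255.255 - subnet mask
255 - 255 = 0
255 - 255 = 0
255 - 254 = 1
255 - 0 = 255
Wildcard: 0.0.1.255


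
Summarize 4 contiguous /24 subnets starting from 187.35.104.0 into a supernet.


Original prefix: /24
Number of subnets: 4 = 2^2
New prefix = 24 - 2 = 22
Supernet: 187.35.104.0/22


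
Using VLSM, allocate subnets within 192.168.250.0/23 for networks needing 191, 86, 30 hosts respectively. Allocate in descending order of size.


191 hosts -> /24 (254 usable): 192.168.250.0/24
86 hosts -> /25 (126 usable): 192.168.251.0/25
30 hosts -> /27 (30 usable): 192.168.251.128/27
Allocation: 192.168.250.0/24 (191 hosts, 254 usable); 192.168.251.0/25 (86 hosts, 126 usable); 192.168.251.128/27 (30 hosts, 30 usable)


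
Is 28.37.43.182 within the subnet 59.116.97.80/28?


Subnet network: 59.116.97.80
Test IP AND mask: 28.37.43.176
No, 28.37.43.182 is not in 59.116.97.80/28


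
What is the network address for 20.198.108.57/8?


IP:   00010100.11000110.01101100.00111001
Mask: 11111111.00000000.00000000.00000000
AND operation:
Net:  00010100.00000000.00000000.00000000
Network: 20.0.0.0/8


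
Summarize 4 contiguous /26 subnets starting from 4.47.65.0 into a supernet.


Original prefix: /26
Number of subnets: 4 = 2^2
New prefix = 26 - 2 = 24
Supernet: 4.47.65.0/24


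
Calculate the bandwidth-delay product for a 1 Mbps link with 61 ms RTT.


BDP = bandwidth * RTT
= 1 Mbps * 61 ms
= 1 * 1e6 * 61 / 1000 bits
= 61000 bits
= 7625 bytes
= 7.4463 KB
BDP = 61000 bits (7625 bytes)


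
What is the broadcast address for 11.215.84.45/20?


Network: 11.215.80.0/20
Host bits = 12
Set all host bits to 1:
Broadcast: 11.215.95.255


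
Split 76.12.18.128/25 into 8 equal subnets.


New prefix = 25 + 3 = 28
Each subnet has 16 addresses
  76.12.18.128/28
  76.12.18.144/28
  76.12.18.160/28
  76.12.18.176/28
  76.12.18.192/28
  76.12.18.208/28
  76.12.18.224/28
  76.12.18.240/28
Subnets: 76.12.18.128/28, 76.12.18.144/28, 76.12.18.160/28, 76.12.18.176/28, 76.12.18.192/28, 76.12.18.208/28, 76.12.18.224/28, 76.12.18.240/28


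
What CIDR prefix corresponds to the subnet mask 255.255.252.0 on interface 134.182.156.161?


Binary: 11111111.11111111.11111100.00000000
Count leading 1s
Prefix: /22


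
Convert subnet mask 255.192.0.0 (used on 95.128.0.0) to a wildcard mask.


Subnet mask: 255.192.0.0
Wildcard = 255.255.255.255 - subnet mask
255 - 255 = 0
255 - 192 = 63
255 - 0 = 255
255 - 0 = 255
Wildcard: 0.63.255.255


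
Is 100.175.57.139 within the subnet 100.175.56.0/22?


Subnet network: 100.175.56.0
Test IP AND mask: 100.175.56.0
Yes, 100.175.57.139 is in 100.175.56.0/22


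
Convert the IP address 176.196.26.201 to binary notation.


176 = 10110000
196 = 11000100
26 = 00011010
201 = 11001001
Binary: 10110000.11000100.00011010.11001001


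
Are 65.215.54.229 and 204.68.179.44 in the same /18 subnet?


Mask: 255.255.192.0
65.215.54.229 AND mask = 65.215.0.0
204.68.179.44 AND mask = 204.68.128.0
No, different subnets (65.215.0.0 vs 204.68.128.0)


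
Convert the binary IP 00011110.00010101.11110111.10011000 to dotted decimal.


00011110 = 30
00010101 = 21
11110111 = 247
10011000 = 152
IP: 30.21.247.152


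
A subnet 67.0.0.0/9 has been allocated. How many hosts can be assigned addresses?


Host bits = 32 - 9 = 23
Total addresses = 2^23 = 8388608
Usable = total - 2 (network and broadcast)
Usable hosts: 8388606


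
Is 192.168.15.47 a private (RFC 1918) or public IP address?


RFC 1918 private ranges:
  10.0.0.0/8 (10.0.0.0 - 10.255.255.255)
  172.16.0.0/12 (172.16.0.0 - 172.31.255.255)
  192.168.0.0/16 (192.168.0.0 - 192.168.255.255)
Private (in 192.168.0.0/16)


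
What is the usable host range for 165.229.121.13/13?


Network: 165.224.0.0
Broadcast: 165.231.255.255
First usable = network + 1
Last usable = broadcast - 1
Range: 165.224.0.1 to 165.231.255.254


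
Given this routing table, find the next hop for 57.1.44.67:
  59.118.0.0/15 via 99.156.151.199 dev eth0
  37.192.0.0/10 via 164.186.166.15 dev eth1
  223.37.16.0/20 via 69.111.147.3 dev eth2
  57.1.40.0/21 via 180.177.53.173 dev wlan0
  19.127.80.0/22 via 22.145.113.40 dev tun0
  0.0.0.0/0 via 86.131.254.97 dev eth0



Longest prefix match for 57.1.44.67:
  /15 59.118.0.0: no
  /10 37.192.0.0: no
  /20 223.37.16.0: no
  /21 57.1.40.0: MATCH
  /22 19.127.80.0: no
  /0 0.0.0.0: MATCH
Selected: next-hop 180.177.53.173 via wlan0 (matched /21)


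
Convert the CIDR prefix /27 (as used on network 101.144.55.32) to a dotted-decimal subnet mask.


/27 means 27 network bits, 5 host bits
Binary: 11111111111111111111111111100000
Mask: 255.255.255.224


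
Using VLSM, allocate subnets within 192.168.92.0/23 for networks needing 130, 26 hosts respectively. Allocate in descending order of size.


130 hosts -> /24 (254 usable): 192.168.92.0/24
26 hosts -> /27 (30 usable): 192.168.93.0/27
Allocation: 192.168.92.0/24 (130 hosts, 254 usable); 192.168.93.0/27 (26 hosts, 30 usable)


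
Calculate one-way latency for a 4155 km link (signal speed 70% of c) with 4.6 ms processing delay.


Speed = 0.7 * 3e5 km/s = 210000 km/s
Propagation delay = 4155 / 210000 = 0.0198 s = 19.7857 ms
Processing delay = 4.6 ms
Total one-way latency = 24.3857 ms


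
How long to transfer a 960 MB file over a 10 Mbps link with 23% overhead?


Effective throughput = 10 * (1 - 23/100) = 7.7 Mbps
File size in Mb = 960 * 8 = 7680 Mb
Time = 7680 / 7.7
Time = 997.4026 seconds


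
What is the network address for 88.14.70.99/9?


IP:   01011000.00001110.01000110.01100011
Mask: 11111111.10000000.00000000.00000000
AND operation:
Net:  01011000.00000000.00000000.00000000
Network: 88.0.0.0/9


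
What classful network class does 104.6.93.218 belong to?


First octet: 104
Binary: 01101000
0xxxxxxx -> Class A (1-126)
Class A, default mask 255.0.0.0 (/8)


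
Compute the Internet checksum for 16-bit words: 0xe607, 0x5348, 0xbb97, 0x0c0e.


Sum all words (with carry folding):
+ 0xe607 = 0xe607
+ 0x5348 = 0x3950
+ 0xbb97 = 0xf4e7
+ 0x0c0e = 0x00f6
One's complement: ~0x00f6
Checksum = 0xff09


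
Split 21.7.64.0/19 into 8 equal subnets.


New prefix = 19 + 3 = 22
Each subnet has 1024 addresses
  21.7.64.0/22
  21.7.68.0/22
  21.7.72.0/22
  21.7.76.0/22
  21.7.80.0/22
  21.7.84.0/22
  21.7.88.0/22
  21.7.92.0/22
Subnets: 21.7.64.0/22, 21.7.68.0/22, 21.7.72.0/22, 21.7.76.0/22, 21.7.80.0/22, 21.7.84.0/22, 21.7.88.0/22, 21.7.92.0/22


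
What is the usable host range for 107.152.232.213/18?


Network: 107.152.192.0
Broadcast: 107.152.255.255
First usable = network + 1
Last usable = broadcast - 1
Range: 107.152.192.1 to 107.152.255.254


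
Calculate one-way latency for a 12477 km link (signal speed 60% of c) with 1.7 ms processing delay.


Speed = 0.6 * 3e5 km/s = 180000 km/s
Propagation delay = 12477 / 180000 = 0.0693 s = 69.3167 ms
Processing delay = 1.7 ms
Total one-way latency = 71.0167 ms


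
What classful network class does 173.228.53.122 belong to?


First octet: 173
Binary: 10101101
10xxxxxx -> Class B (128-191)
Class B, default mask 255.255.0.0 (/16)


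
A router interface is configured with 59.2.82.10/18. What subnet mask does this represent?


/18 means 18 network bits, 14 host bits
Binary: 11111111111111111100000000000000
Mask: 255.255.192.0


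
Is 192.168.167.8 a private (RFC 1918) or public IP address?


RFC 1918 private ranges:
  10.0.0.0/8 (10.0.0.0 - 10.255.255.255)
  172.16.0.0/12 (172.16.0.0 - 172.31.255.255)
  192.168.0.0/16 (192.168.0.0 - 192.168.255.255)
Private (in 192.168.0.0/16)


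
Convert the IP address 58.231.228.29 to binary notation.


58 = 00111010
231 = 11100111
228 = 11100100
29 = 00011101
Binary: 00111010.11100111.11100100.00011101


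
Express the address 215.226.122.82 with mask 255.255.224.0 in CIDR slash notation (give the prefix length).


Binary: 11111111.11111111.11100000.00000000
Count leading 1s
Prefix: /19


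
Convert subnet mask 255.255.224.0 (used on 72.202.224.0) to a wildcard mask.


Subnet mask: 255.255.224.0
Wildcard = 255.255.255.255 - subnet mask
255 - 255 = 0
255 - 255 = 0
255 - 224 = 31
255 - 0 = 255
Wildcard: 0.0.31.255


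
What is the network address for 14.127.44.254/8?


IP:   00001110.01111111.00101100.11111110
Mask: 11111111.00000000.00000000.00000000
AND operation:
Net:  00001110.00000000.00000000.00000000
Network: 14.0.0.0/8


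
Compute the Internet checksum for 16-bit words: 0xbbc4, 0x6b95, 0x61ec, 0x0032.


Sum all words (with carry folding):
+ 0xbbc4 = 0xbbc4
+ 0x6b95 = 0x275a
+ 0x61ec = 0x8946
+ 0x0032 = 0x8978
One's complement: ~0x8978
Checksum = 0x7687


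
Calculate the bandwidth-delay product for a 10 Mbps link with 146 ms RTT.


BDP = bandwidth * RTT
= 10 Mbps * 146 ms
= 10 * 1e6 * 146 / 1000 bits
= 1460000 bits
= 182500 bytes
= 178.2227 KB
BDP = 1460000 bits (182500 bytes)


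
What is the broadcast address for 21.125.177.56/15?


Network: 21.124.0.0/15
Host bits = 17
Set all host bits to 1:
Broadcast: 21.125.255.255


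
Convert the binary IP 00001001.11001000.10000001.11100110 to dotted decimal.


00001001 = 9
11001000 = 200
10000001 = 129
11100110 = 230
IP: 9.200.129.230


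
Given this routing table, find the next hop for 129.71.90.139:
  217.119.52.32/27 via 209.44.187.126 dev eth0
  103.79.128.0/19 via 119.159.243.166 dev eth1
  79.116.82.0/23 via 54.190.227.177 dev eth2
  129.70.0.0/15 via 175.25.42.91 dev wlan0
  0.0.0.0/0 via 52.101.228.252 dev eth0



Longest prefix match for 129.71.90.139:
  /27 217.119.52.32: no
  /19 103.79.128.0: no
  /23 79.116.82.0: no
  /15 129.70.0.0: MATCH
  /0 0.0.0.0: MATCH
Selected: next-hop 175.25.42.91 via wlan0 (matched /15)


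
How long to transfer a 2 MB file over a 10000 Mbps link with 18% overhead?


Effective throughput = 10000 * (1 - 18/100) = 8200 Mbps
File size in Mb = 2 * 8 = 16 Mb
Time = 16 / 8200
Time = 0.002 seconds


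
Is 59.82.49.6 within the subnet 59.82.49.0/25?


Subnet network: 59.82.49.0
Test IP AND mask: 59.82.49.0
Yes, 59.82.49.6 is in 59.82.49.0/25


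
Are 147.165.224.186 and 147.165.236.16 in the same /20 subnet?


Mask: 255.255.240.0
147.165.224.186 AND mask = 147.165.224.0
147.165.236.16 AND mask = 147.165.224.0
Yes, same subnet (147.165.224.0)


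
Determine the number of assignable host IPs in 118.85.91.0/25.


Host bits = 32 - 25 = 7
Total addresses = 2^7 = 128
Usable = total - 2 (network and broadcast)
Usable hosts: 126


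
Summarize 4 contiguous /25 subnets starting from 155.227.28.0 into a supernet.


Original prefix: /25
Number of subnets: 4 = 2^2
New prefix = 25 - 2 = 23
Supernet: 155.227.28.0/23


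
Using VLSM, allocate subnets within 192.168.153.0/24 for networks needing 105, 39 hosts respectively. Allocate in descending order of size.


105 hosts -> /25 (126 usable): 192.168.153.0/25
39 hosts -> /26 (62 usable): 192.168.153.128/26
Allocation: 192.168.153.0/25 (105 hosts, 126 usable); 192.168.153.128/26 (39 hosts, 62 usable)


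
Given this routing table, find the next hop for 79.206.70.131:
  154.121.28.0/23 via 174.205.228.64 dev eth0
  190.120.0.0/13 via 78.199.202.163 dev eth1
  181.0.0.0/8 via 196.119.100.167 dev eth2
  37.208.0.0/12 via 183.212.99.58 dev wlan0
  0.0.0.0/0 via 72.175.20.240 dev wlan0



Longest prefix match for 79.206.70.131:
  /23 154.121.28.0: no
  /13 190.120.0.0: no
  /8 181.0.0.0: no
  /12 37.208.0.0: no
  /0 0.0.0.0: MATCH
Selected: next-hop 72.175.20.240 via wlan0 (matched /0)


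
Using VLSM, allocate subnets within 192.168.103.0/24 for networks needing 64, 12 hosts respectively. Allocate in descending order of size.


64 hosts -> /25 (126 usable): 192.168.103.0/25
12 hosts -> /28 (14 usable): 192.168.103.128/28
Allocation: 192.168.103.0/25 (64 hosts, 126 usable); 192.168.103.128/28 (12 hosts, 14 usable)


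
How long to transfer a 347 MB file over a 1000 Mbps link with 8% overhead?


Effective throughput = 1000 * (1 - 8/100) = 920 Mbps
File size in Mb = 347 * 8 = 2776 Mb
Time = 2776 / 920
Time = 3.0174 seconds


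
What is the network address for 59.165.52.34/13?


IP:   00111011.10100101.00110100.00100010
Mask: 11111111.11111000.00000000.00000000
AND operation:
Net:  00111011.10100000.00000000.00000000
Network: 59.160.0.0/13


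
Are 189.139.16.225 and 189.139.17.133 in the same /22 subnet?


Mask: 255.255.252.0
189.139.16.225 AND mask = 189.139.16.0
189.139.17.133 AND mask = 189.139.16.0
Yes, same subnet (189.139.16.0)


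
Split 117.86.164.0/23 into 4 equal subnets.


New prefix = 23 + 2 = 25
Each subnet has 128 addresses
  117.86.164.0/25
  117.86.164.128/25
  117.86.165.0/25
  117.86.165.128/25
Subnets: 117.86.164.0/25, 117.86.164.128/25, 117.86.165.0/25, 117.86.165.128/25


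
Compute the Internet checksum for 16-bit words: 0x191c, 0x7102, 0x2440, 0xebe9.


Sum all words (with carry folding):
+ 0x191c = 0x191c
+ 0x7102 = 0x8a1e
+ 0x2440 = 0xae5e
+ 0xebe9 = 0x9a48
One's complement: ~0x9a48
Checksum = 0x65b7


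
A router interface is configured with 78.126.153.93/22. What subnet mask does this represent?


/22 means 22 network bits, 10 host bits
Binary: 11111111111111111111110000000000
Mask: 255.255.252.0


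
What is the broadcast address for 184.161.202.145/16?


Network: 184.161.0.0/16
Host bits = 16
Set all host bits to 1:
Broadcast: 184.161.255.255


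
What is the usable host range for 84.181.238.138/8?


Network: 84.0.0.0
Broadcast: 84.255.255.255
First usable = network + 1
Last usable = broadcast - 1
Range: 84.0.0.1 to 84.255.255.254


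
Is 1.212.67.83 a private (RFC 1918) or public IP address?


RFC 1918 private ranges:
  10.0.0.0/8 (10.0.0.0 - 10.255.255.255)
  172.16.0.0/12 (172.16.0.0 - 172.31.255.255)
  192.168.0.0/16 (192.168.0.0 - 192.168.255.255)
Public (not in any RFC 1918 range)


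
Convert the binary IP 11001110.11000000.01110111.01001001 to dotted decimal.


11001110 = 206
11000000 = 192
01110111 = 119
01001001 = 73
IP: 206.192.119.73


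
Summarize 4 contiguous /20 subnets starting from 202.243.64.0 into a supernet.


Original prefix: /20
Number of subnets: 4 = 2^2
New prefix = 20 - 2 = 18
Supernet: 202.243.64.0/18


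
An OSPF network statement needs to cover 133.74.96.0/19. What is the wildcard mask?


Subnet mask: 255.255.224.0
Wildcard = 255.255.255.255 - subnet mask
255 - 255 = 0
255 - 255 = 0
255 - 224 = 31
255 - 0 = 255
Wildcard: 0.0.31.255


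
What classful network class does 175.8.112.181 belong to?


First octet: 175
Binary: 10101111
10xxxxxx -> Class B (128-191)
Class B, default mask 255.255.0.0 (/16)


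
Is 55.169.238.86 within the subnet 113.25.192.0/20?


Subnet network: 113.25.192.0
Test IP AND mask: 55.169.224.0
No, 55.169.238.86 is not in 113.25.192.0/20


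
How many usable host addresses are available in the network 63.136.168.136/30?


Host bits = 32 - 30 = 2
Total addresses = 2^2 = 4
Usable = total - 2 (network and broadcast)
Usable hosts: 2


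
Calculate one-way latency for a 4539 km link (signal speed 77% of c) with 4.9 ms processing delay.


Speed = 0.77 * 3e5 km/s = 231000 km/s
Propagation delay = 4539 / 231000 = 0.0196 s = 19.6494 ms
Processing delay = 4.9 ms
Total one-way latency = 24.5494 ms


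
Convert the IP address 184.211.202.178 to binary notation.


184 = 10111000
211 = 11010011
202 = 11001010
178 = 10110010
Binary: 10111000.11010011.11001010.10110010


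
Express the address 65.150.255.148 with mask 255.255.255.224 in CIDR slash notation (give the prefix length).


Binary: 11111111.11111111.11111111.11100000
Count leading 1s
Prefix: /27


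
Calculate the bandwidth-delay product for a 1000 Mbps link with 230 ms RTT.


BDP = bandwidth * RTT
= 1000 Mbps * 230 ms
= 1000 * 1e6 * 230 / 1000 bits
= 230000000 bits
= 28750000 bytes
= 28076.1719 KB
BDP = 230000000 bits (28750000 bytes)


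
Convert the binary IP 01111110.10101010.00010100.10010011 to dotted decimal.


01111110 = 126
10101010 = 170
00010100 = 20
10010011 = 147
IP: 126.170.20.147


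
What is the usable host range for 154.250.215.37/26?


Network: 154.250.215.0
Broadcast: 154.250.215.63
First usable = network + 1
Last usable = broadcast - 1
Range: 154.250.215.1 to 154.250.215.62


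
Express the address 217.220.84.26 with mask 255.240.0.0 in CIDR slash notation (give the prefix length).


Binary: 11111111.11110000.00000000.00000000
Count leading 1s
Prefix: /12


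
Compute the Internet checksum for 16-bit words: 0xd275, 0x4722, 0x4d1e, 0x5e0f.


Sum all words (with carry folding):
+ 0xd275 = 0xd275
+ 0x4722 = 0x1998
+ 0x4d1e = 0x66b6
+ 0x5e0f = 0xc4c5
One's complement: ~0xc4c5
Checksum = 0x3b3a


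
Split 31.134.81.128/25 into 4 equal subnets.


New prefix = 25 + 2 = 27
Each subnet has 32 addresses
  31.134.81.128/27
  31.134.81.160/27
  31.134.81.192/27
  31.134.81.224/27
Subnets: 31.134.81.128/27, 31.134.81.160/27, 31.134.81.192/27, 31.134.81.224/27


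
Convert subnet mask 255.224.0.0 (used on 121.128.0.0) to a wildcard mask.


Subnet mask: 255.224.0.0
Wildcard = 255.255.255.255 - subnet mask
255 - 255 = 0
255 - 224 = 31
255 - 0 = 255
255 - 0 = 255
Wildcard: 0.31.255.255


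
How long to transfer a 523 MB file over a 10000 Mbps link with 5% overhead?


Effective throughput = 10000 * (1 - 5/100) = 9500 Mbps
File size in Mb = 523 * 8 = 4184 Mb
Time = 4184 / 9500
Time = 0.4404 seconds


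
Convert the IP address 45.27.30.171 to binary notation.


45 = 00101101
27 = 00011011
30 = 00011110
171 = 10101011
Binary: 00101101.00011011.00011110.10101011


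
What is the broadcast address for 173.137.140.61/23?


Network: 173.137.140.0/23
Host bits = 9
Set all host bits to 1:
Broadcast: 173.137.141.255


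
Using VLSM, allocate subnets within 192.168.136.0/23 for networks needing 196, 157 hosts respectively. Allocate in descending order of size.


196 hosts -> /24 (254 usable): 192.168.136.0/24
157 hosts -> /24 (254 usable): 192.168.137.0/24
Allocation: 192.168.136.0/24 (196 hosts, 254 usable); 192.168.137.0/24 (157 hosts, 254 usable)


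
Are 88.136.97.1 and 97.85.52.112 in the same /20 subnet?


Mask: 255.255.240.0
88.136.97.1 AND mask = 88.136.96.0
97.85.52.112 AND mask = 97.85.48.0
No, different subnets (88.136.96.0 vs 97.85.48.0)
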